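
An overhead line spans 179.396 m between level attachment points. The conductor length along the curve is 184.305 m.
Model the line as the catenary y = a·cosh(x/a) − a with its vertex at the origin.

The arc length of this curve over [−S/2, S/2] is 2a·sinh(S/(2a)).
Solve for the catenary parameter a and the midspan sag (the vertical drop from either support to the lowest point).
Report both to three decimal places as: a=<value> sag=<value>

a=222.272 sag=18.346

seed: a₀ = √(S³/(24(L−S))) = √(179.396³/(24·4.909)) = 221.369098
iter 1: u=0.405197  f(a)=+4.046e-02  f'(a)=-4.508e-02  a ← 221.369098 − (+4.046e-02/-4.508e-02) = 222.266471
iter 2: u=0.403561  f(a)=+2.473e-04  f'(a)=-4.453e-02  a ← 222.266471 − (+2.473e-04/-4.453e-02) = 222.272025
iter 3: u=0.403551  f(a)=+9.370e-09  f'(a)=-4.453e-02  a ← 222.272025 − (+9.370e-09/-4.453e-02) = 222.272025
iter 4: u=0.403551  f(a)=+0.000e+00  f'(a)=-4.453e-02  a ← 222.272025 − (+0.000e+00/-4.453e-02) = 222.272025
converged: |Δa| < 1e-12 after 4 iterations
sag = a·(cosh(S/(2a)) − 1) = 222.272025·(cosh(0.403551) − 1) = 18.345797
T_max/T_min = cosh(S/(2a)) = 1.082538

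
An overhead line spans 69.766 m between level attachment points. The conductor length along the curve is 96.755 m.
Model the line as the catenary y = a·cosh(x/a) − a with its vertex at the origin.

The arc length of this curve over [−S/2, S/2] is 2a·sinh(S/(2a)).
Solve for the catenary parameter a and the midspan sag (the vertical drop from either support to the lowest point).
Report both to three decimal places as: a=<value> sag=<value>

a=24.122 sag=29.936

seed: a₀ = √(S³/(24(L−S))) = √(69.766³/(24·26.989)) = 22.896374
iter 1: u=1.523516  f(a)=+3.311e+00  f'(a)=-2.952e+00  a ← 22.896374 − (+3.311e+00/-2.952e+00) = 24.017971
iter 2: u=1.452371  f(a)=+2.588e-01  f'(a)=-2.507e+00  a ← 24.017971 − (+2.588e-01/-2.507e+00) = 24.121218
iter 3: u=1.446154  f(a)=+1.878e-03  f'(a)=-2.471e+00  a ← 24.121218 − (+1.878e-03/-2.471e+00) = 24.121978
iter 4: u=1.446109  f(a)=+1.005e-07  f'(a)=-2.470e+00  a ← 24.121978 − (+1.005e-07/-2.470e+00) = 24.121978
iter 5: u=1.446109  f(a)=+0.000e+00  f'(a)=-2.470e+00  a ← 24.121978 − (+0.000e+00/-2.470e+00) = 24.121978
converged: |Δa| < 1e-12 after 5 iterations
sag = a·(cosh(S/(2a)) − 1) = 24.121978·(cosh(1.446109) − 1) = 29.935883
T_max/T_min = cosh(S/(2a)) = 2.241021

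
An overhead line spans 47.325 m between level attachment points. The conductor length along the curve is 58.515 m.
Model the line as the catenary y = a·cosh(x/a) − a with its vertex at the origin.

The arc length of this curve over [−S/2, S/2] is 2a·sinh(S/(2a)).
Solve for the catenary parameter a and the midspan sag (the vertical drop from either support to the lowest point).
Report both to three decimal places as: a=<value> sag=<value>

seed: a₀ = √(S³/(24(L−S))) = √(47.325³/(24·11.190)) = 19.866221
iter 1: u=1.191092  f(a)=+8.211e-01  f'(a)=-1.295e+00  a ← 19.866221 − (+8.211e-01/-1.295e+00) = 20.500444
iter 2: u=1.154243  f(a)=+4.096e-02  f'(a)=-1.168e+00  a ← 20.500444 − (+4.096e-02/-1.168e+00) = 20.535501
iter 3: u=1.152273  f(a)=+1.138e-04  f'(a)=-1.162e+00  a ← 20.535501 − (+1.138e-04/-1.162e+00) = 20.535599
iter 4: u=1.152267  f(a)=+8.832e-10  f'(a)=-1.162e+00  a ← 20.535599 − (+8.832e-10/-1.162e+00) = 20.535599
iter 5: u=1.152267  f(a)=+7.105e-15  f'(a)=-1.162e+00  a ← 20.535599 − (+7.105e-15/-1.162e+00) = 20.535599
converged: |Δa| < 1e-12 after 5 iterations
sag = a·(cosh(S/(2a)) − 1) = 20.535599·(cosh(1.152267) − 1) = 15.209501
T_max/T_min = cosh(S/(2a)) = 1.740641

a=20.536 sag=15.210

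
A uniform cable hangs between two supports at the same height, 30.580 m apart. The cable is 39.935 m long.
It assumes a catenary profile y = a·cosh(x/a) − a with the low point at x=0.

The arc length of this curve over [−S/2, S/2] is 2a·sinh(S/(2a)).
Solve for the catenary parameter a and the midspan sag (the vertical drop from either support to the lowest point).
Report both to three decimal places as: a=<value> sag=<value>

a=11.771 sag=11.408

seed: a₀ = √(S³/(24(L−S))) = √(30.580³/(24·9.355)) = 11.285705
iter 1: u=1.354811  f(a)=+8.971e-01  f'(a)=-1.983e+00  a ← 11.285705 − (+8.971e-01/-1.983e+00) = 11.738126
iter 2: u=1.302593  f(a)=+5.676e-02  f'(a)=-1.739e+00  a ← 11.738126 − (+5.676e-02/-1.739e+00) = 11.770765
iter 3: u=1.298981  f(a)=+2.612e-04  f'(a)=-1.723e+00  a ← 11.770765 − (+2.612e-04/-1.723e+00) = 11.770917
iter 4: u=1.298964  f(a)=+5.589e-09  f'(a)=-1.723e+00  a ← 11.770917 − (+5.589e-09/-1.723e+00) = 11.770917
iter 5: u=1.298964  f(a)=+7.105e-15  f'(a)=-1.723e+00  a ← 11.770917 − (+7.105e-15/-1.723e+00) = 11.770917
converged: |Δa| < 1e-12 after 5 iterations
sag = a·(cosh(S/(2a)) − 1) = 11.770917·(cosh(1.298964) − 1) = 11.407857
T_max/T_min = cosh(S/(2a)) = 1.969156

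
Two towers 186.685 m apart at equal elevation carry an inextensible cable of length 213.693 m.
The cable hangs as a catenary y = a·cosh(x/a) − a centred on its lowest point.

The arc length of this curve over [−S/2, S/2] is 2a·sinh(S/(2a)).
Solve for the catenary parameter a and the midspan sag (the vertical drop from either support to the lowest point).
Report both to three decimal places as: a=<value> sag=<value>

a=102.292 sag=45.626

seed: a₀ = √(S³/(24(L−S))) = √(186.685³/(24·27.008)) = 100.187215
iter 1: u=0.931681  f(a)=+1.197e+00  f'(a)=-5.874e-01  a ← 100.187215 − (+1.197e+00/-5.874e-01) = 102.224423
iter 2: u=0.913113  f(a)=+3.748e-02  f'(a)=-5.512e-01  a ← 102.224423 − (+3.748e-02/-5.512e-01) = 102.292417
iter 3: u=0.912507  f(a)=+3.938e-05  f'(a)=-5.500e-01  a ← 102.292417 − (+3.938e-05/-5.500e-01) = 102.292489
iter 4: u=0.912506  f(a)=+4.351e-11  f'(a)=-5.500e-01  a ← 102.292489 − (+4.351e-11/-5.500e-01) = 102.292489
converged: |Δa| < 1e-12 after 4 iterations
sag = a·(cosh(S/(2a)) − 1) = 102.292489·(cosh(0.912506) − 1) = 45.626164
T_max/T_min = cosh(S/(2a)) = 1.446036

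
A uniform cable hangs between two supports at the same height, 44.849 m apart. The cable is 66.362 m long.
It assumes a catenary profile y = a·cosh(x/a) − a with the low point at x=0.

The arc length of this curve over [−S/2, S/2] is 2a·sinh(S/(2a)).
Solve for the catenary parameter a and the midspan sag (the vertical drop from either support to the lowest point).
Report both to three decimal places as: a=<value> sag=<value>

a=14.081 sag=21.964

seed: a₀ = √(S³/(24(L−S))) = √(44.849³/(24·21.513)) = 13.218222
iter 1: u=1.696484  f(a)=+3.317e+00  f'(a)=-4.293e+00  a ← 13.218222 − (+3.317e+00/-4.293e+00) = 13.990703
iter 2: u=1.602814  f(a)=+3.130e-01  f'(a)=-3.518e+00  a ← 13.990703 − (+3.130e-01/-3.518e+00) = 14.079661
iter 3: u=1.592688  f(a)=+3.428e-03  f'(a)=-3.442e+00  a ← 14.079661 − (+3.428e-03/-3.442e+00) = 14.080657
iter 4: u=1.592575  f(a)=+4.212e-07  f'(a)=-3.441e+00  a ← 14.080657 − (+4.212e-07/-3.441e+00) = 14.080657
iter 5: u=1.592575  f(a)=+1.421e-14  f'(a)=-3.441e+00  a ← 14.080657 − (+1.421e-14/-3.441e+00) = 14.080657
converged: |Δa| < 1e-12 after 5 iterations
sag = a·(cosh(S/(2a)) − 1) = 14.080657·(cosh(1.592575) − 1) = 21.964366
T_max/T_min = cosh(S/(2a)) = 2.559896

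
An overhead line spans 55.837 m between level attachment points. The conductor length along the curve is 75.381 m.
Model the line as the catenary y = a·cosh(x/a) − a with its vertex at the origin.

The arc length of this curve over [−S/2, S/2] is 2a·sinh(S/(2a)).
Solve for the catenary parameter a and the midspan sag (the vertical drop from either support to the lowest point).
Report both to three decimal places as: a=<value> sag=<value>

a=20.205 sag=22.560

seed: a₀ = √(S³/(24(L−S))) = √(55.837³/(24·19.544)) = 19.265078
iter 1: u=1.449177  f(a)=+2.158e+00  f'(a)=-2.488e+00  a ← 19.265078 − (+2.158e+00/-2.488e+00) = 20.132298
iter 2: u=1.386752  f(a)=+1.543e-01  f'(a)=-2.144e+00  a ← 20.132298 − (+1.543e-01/-2.144e+00) = 20.204245
iter 3: u=1.381814  f(a)=+9.225e-04  f'(a)=-2.119e+00  a ← 20.204245 − (+9.225e-04/-2.119e+00) = 20.204680
iter 4: u=1.381784  f(a)=+3.343e-08  f'(a)=-2.118e+00  a ← 20.204680 − (+3.343e-08/-2.118e+00) = 20.204680
iter 5: u=1.381784  f(a)=-1.421e-14  f'(a)=-2.118e+00  a ← 20.204680 − (-1.421e-14/-2.118e+00) = 20.204680
converged: |Δa| < 1e-12 after 5 iterations
sag = a·(cosh(S/(2a)) − 1) = 20.204680·(cosh(1.381784) − 1) = 22.559825
T_max/T_min = cosh(S/(2a)) = 2.116564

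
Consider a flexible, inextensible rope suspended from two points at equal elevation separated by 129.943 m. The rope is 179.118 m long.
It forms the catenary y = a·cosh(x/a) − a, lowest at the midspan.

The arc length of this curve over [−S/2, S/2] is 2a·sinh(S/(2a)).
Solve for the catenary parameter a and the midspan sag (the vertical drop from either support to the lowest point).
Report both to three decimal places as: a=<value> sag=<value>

a=45.379 sag=55.021

seed: a₀ = √(S³/(24(L−S))) = √(129.943³/(24·49.175)) = 43.117297
iter 1: u=1.506855  f(a)=+5.894e+00  f'(a)=-2.843e+00  a ← 43.117297 − (+5.894e+00/-2.843e+00) = 45.190803
iter 2: u=1.437715  f(a)=+4.519e-01  f'(a)=-2.422e+00  a ← 45.190803 − (+4.519e-01/-2.422e+00) = 45.377362
iter 3: u=1.431804  f(a)=+3.143e-03  f'(a)=-2.389e+00  a ← 45.377362 − (+3.143e-03/-2.389e+00) = 45.378678
iter 4: u=1.431763  f(a)=+1.544e-07  f'(a)=-2.388e+00  a ← 45.378678 − (+1.544e-07/-2.388e+00) = 45.378678
iter 5: u=1.431763  f(a)=+0.000e+00  f'(a)=-2.388e+00  a ← 45.378678 − (+0.000e+00/-2.388e+00) = 45.378678
converged: |Δa| < 1e-12 after 5 iterations
sag = a·(cosh(S/(2a)) − 1) = 45.378678·(cosh(1.431763) − 1) = 55.020719
T_max/T_min = cosh(S/(2a)) = 2.212480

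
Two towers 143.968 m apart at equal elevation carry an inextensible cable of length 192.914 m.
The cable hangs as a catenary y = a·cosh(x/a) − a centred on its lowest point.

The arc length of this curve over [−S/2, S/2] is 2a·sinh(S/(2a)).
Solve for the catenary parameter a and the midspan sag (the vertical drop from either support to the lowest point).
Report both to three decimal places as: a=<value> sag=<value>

seed: a₀ = √(S³/(24(L−S))) = √(143.968³/(24·48.946)) = 50.400487
iter 1: u=1.428240  f(a)=+5.242e+00  f'(a)=-2.368e+00  a ← 50.400487 − (+5.242e+00/-2.368e+00) = 52.613582
iter 2: u=1.368164  f(a)=+3.650e-01  f'(a)=-2.049e+00  a ← 52.613582 − (+3.650e-01/-2.049e+00) = 52.791718
iter 3: u=1.363547  f(a)=+2.063e-03  f'(a)=-2.026e+00  a ← 52.791718 − (+2.063e-03/-2.026e+00) = 52.792736
iter 4: u=1.363521  f(a)=+6.673e-08  f'(a)=-2.026e+00  a ← 52.792736 − (+6.673e-08/-2.026e+00) = 52.792736
iter 5: u=1.363521  f(a)=+2.842e-14  f'(a)=-2.026e+00  a ← 52.792736 − (+2.842e-14/-2.026e+00) = 52.792736
converged: |Δa| < 1e-12 after 5 iterations
sag = a·(cosh(S/(2a)) − 1) = 52.792736·(cosh(1.363521) − 1) = 57.166465
T_max/T_min = cosh(S/(2a)) = 2.082847

a=52.793 sag=57.166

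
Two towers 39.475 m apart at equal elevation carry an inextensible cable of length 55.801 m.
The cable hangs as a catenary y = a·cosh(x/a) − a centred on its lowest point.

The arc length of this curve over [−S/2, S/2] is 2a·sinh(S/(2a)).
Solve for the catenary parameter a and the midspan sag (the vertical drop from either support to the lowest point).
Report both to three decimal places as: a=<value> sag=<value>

seed: a₀ = √(S³/(24(L−S))) = √(39.475³/(24·16.326)) = 12.529614
iter 1: u=1.575268  f(a)=+2.150e+00  f'(a)=-3.313e+00  a ← 12.529614 − (+2.150e+00/-3.313e+00) = 13.178492
iter 2: u=1.497705  f(a)=+1.783e-01  f'(a)=-2.784e+00  a ← 13.178492 − (+1.783e-01/-2.784e+00) = 13.242524
iter 3: u=1.490464  f(a)=+1.471e-03  f'(a)=-2.738e+00  a ← 13.242524 − (+1.471e-03/-2.738e+00) = 13.243061
iter 4: u=1.490403  f(a)=+1.020e-07  f'(a)=-2.738e+00  a ← 13.243061 − (+1.020e-07/-2.738e+00) = 13.243061
iter 5: u=1.490403  f(a)=+7.105e-15  f'(a)=-2.738e+00  a ← 13.243061 − (+7.105e-15/-2.738e+00) = 13.243061
converged: |Δa| < 1e-12 after 5 iterations
sag = a·(cosh(S/(2a)) − 1) = 13.243061·(cosh(1.490403) − 1) = 17.640860
T_max/T_min = cosh(S/(2a)) = 2.332083

a=13.243 sag=17.641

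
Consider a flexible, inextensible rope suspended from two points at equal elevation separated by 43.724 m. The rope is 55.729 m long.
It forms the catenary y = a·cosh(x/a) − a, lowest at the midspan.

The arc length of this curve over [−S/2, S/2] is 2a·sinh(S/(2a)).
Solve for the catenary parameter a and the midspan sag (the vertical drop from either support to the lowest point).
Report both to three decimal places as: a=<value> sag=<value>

seed: a₀ = √(S³/(24(L−S))) = √(43.724³/(24·12.005)) = 17.033078
iter 1: u=1.283503  f(a)=+1.029e+00  f'(a)=-1.656e+00  a ← 17.033078 − (+1.029e+00/-1.656e+00) = 17.654200
iter 2: u=1.238346  f(a)=+5.894e-02  f'(a)=-1.471e+00  a ← 17.654200 − (+5.894e-02/-1.471e+00) = 17.694264
iter 3: u=1.235542  f(a)=+2.195e-04  f'(a)=-1.460e+00  a ← 17.694264 − (+2.195e-04/-1.460e+00) = 17.694414
iter 4: u=1.235531  f(a)=+3.072e-09  f'(a)=-1.460e+00  a ← 17.694414 − (+3.072e-09/-1.460e+00) = 17.694414
iter 5: u=1.235531  f(a)=+0.000e+00  f'(a)=-1.460e+00  a ← 17.694414 − (+0.000e+00/-1.460e+00) = 17.694414
converged: |Δa| < 1e-12 after 5 iterations
sag = a·(cosh(S/(2a)) − 1) = 17.694414·(cosh(1.235531) − 1) = 15.313504
T_max/T_min = cosh(S/(2a)) = 1.865443

a=17.694 sag=15.314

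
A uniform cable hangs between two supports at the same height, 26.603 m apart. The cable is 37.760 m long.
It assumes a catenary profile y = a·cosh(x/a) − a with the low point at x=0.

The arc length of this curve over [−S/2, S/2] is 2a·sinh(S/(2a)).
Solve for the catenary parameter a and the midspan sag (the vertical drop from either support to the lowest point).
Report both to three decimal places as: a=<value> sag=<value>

seed: a₀ = √(S³/(24(L−S))) = √(26.603³/(24·11.157)) = 8.385261
iter 1: u=1.586295  f(a)=+1.491e+00  f'(a)=-3.394e+00  a ← 8.385261 − (+1.491e+00/-3.394e+00) = 8.824548
iter 2: u=1.507329  f(a)=+1.252e-01  f'(a)=-2.846e+00  a ← 8.824548 − (+1.252e-01/-2.846e+00) = 8.868531
iter 3: u=1.499854  f(a)=+1.061e-03  f'(a)=-2.798e+00  a ← 8.868531 − (+1.061e-03/-2.798e+00) = 8.868911
iter 4: u=1.499790  f(a)=+7.765e-08  f'(a)=-2.797e+00  a ← 8.868911 − (+7.765e-08/-2.797e+00) = 8.868911
iter 5: u=1.499790  f(a)=+7.105e-15  f'(a)=-2.797e+00  a ← 8.868911 − (+7.105e-15/-2.797e+00) = 8.868911
converged: |Δa| < 1e-12 after 5 iterations
sag = a·(cosh(S/(2a)) − 1) = 8.868911·(cosh(1.499790) − 1) = 11.990427
T_max/T_min = cosh(S/(2a)) = 2.351962

a=8.869 sag=11.990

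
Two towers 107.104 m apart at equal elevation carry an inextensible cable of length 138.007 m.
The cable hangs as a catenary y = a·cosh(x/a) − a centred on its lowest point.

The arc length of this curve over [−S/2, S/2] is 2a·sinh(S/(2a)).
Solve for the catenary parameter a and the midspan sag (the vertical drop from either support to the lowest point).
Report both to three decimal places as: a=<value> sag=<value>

a=42.357 sag=38.610

seed: a₀ = √(S³/(24(L−S))) = √(107.104³/(24·30.903)) = 40.700767
iter 1: u=1.315749  f(a)=+2.788e+00  f'(a)=-1.798e+00  a ← 40.700767 − (+2.788e+00/-1.798e+00) = 42.251137
iter 2: u=1.267469  f(a)=+1.672e-01  f'(a)=-1.588e+00  a ← 42.251137 − (+1.672e-01/-1.588e+00) = 42.356408
iter 3: u=1.264319  f(a)=+6.864e-04  f'(a)=-1.575e+00  a ← 42.356408 − (+6.864e-04/-1.575e+00) = 42.356844
iter 4: u=1.264306  f(a)=+1.167e-08  f'(a)=-1.575e+00  a ← 42.356844 − (+1.167e-08/-1.575e+00) = 42.356844
iter 5: u=1.264306  f(a)=+0.000e+00  f'(a)=-1.575e+00  a ← 42.356844 − (+0.000e+00/-1.575e+00) = 42.356844
converged: |Δa| < 1e-12 after 5 iterations
sag = a·(cosh(S/(2a)) − 1) = 42.356844·(cosh(1.264306) − 1) = 38.609725
T_max/T_min = cosh(S/(2a)) = 1.911535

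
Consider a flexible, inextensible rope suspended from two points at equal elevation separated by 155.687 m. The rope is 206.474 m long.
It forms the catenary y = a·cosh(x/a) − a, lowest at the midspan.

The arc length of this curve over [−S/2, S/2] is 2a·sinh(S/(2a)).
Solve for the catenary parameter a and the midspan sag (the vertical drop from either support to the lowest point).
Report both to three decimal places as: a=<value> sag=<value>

seed: a₀ = √(S³/(24(L−S))) = √(155.687³/(24·50.787)) = 55.641218
iter 1: u=1.399026  f(a)=+5.208e+00  f'(a)=-2.209e+00  a ← 55.641218 − (+5.208e+00/-2.209e+00) = 57.999246
iter 2: u=1.342147  f(a)=+3.494e-01  f'(a)=-1.921e+00  a ← 57.999246 − (+3.494e-01/-1.921e+00) = 58.181078
iter 3: u=1.337952  f(a)=+1.822e-03  f'(a)=-1.901e+00  a ← 58.181078 − (+1.822e-03/-1.901e+00) = 58.182037
iter 4: u=1.337930  f(a)=+5.014e-08  f'(a)=-1.901e+00  a ← 58.182037 − (+5.014e-08/-1.901e+00) = 58.182037
iter 5: u=1.337930  f(a)=-2.842e-14  f'(a)=-1.901e+00  a ← 58.182037 − (-2.842e-14/-1.901e+00) = 58.182037
converged: |Δa| < 1e-12 after 5 iterations
sag = a·(cosh(S/(2a)) − 1) = 58.182037·(cosh(1.337930) − 1) = 60.321244
T_max/T_min = cosh(S/(2a)) = 2.036767

a=58.182 sag=60.321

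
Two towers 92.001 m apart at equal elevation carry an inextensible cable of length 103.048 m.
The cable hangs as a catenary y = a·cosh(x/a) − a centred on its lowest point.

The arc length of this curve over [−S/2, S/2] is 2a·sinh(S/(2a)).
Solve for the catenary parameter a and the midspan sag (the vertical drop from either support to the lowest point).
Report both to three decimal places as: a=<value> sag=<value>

seed: a₀ = √(S³/(24(L−S))) = √(92.001³/(24·11.047)) = 54.195225
iter 1: u=0.848792  f(a)=+4.048e-01  f'(a)=-4.378e-01  a ← 54.195225 − (+4.048e-01/-4.378e-01) = 55.119904
iter 2: u=0.834553  f(a)=+1.059e-02  f'(a)=-4.152e-01  a ← 55.119904 − (+1.059e-02/-4.152e-01) = 55.145420
iter 3: u=0.834167  f(a)=+7.686e-06  f'(a)=-4.146e-01  a ← 55.145420 − (+7.686e-06/-4.146e-01) = 55.145439
iter 4: u=0.834167  f(a)=+4.036e-12  f'(a)=-4.146e-01  a ← 55.145439 − (+4.036e-12/-4.146e-01) = 55.145439
converged: |Δa| < 1e-12 after 4 iterations
sag = a·(cosh(S/(2a)) − 1) = 55.145439·(cosh(0.834167) − 1) = 20.324701
T_max/T_min = cosh(S/(2a)) = 1.368565

a=55.145 sag=20.325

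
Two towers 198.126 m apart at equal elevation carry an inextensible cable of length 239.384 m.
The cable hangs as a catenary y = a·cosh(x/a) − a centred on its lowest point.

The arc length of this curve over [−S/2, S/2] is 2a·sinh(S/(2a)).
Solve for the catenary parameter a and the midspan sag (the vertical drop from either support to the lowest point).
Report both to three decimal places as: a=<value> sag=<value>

a=91.269 sag=59.251

seed: a₀ = √(S³/(24(L−S))) = √(198.126³/(24·41.258)) = 88.624235
iter 1: u=1.117787  f(a)=+2.656e+00  f'(a)=-1.053e+00  a ← 88.624235 − (+2.656e+00/-1.053e+00) = 91.146748
iter 2: u=1.086852  f(a)=+1.176e-01  f'(a)=-9.614e-01  a ← 91.146748 − (+1.176e-01/-9.614e-01) = 91.269072
iter 3: u=1.085395  f(a)=+2.543e-04  f'(a)=-9.572e-01  a ← 91.269072 − (+2.543e-04/-9.572e-01) = 91.269337
iter 4: u=1.085392  f(a)=+1.195e-09  f'(a)=-9.572e-01  a ← 91.269337 − (+1.195e-09/-9.572e-01) = 91.269337
iter 5: u=1.085392  f(a)=+0.000e+00  f'(a)=-9.572e-01  a ← 91.269337 − (+0.000e+00/-9.572e-01) = 91.269337
converged: |Δa| < 1e-12 after 5 iterations
sag = a·(cosh(S/(2a)) − 1) = 91.269337·(cosh(1.085392) − 1) = 59.250651
T_max/T_min = cosh(S/(2a)) = 1.649185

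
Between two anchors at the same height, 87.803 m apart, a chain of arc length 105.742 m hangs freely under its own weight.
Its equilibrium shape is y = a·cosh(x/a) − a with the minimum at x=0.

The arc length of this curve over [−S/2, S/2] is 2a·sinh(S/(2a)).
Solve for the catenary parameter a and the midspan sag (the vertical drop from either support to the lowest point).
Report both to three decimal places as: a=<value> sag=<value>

seed: a₀ = √(S³/(24(L−S))) = √(87.803³/(24·17.939)) = 39.651470
iter 1: u=1.107185  f(a)=+1.132e+00  f'(a)=-1.021e+00  a ← 39.651470 − (+1.132e+00/-1.021e+00) = 40.760664
iter 2: u=1.077056  f(a)=+4.925e-02  f'(a)=-9.337e-01  a ← 40.760664 − (+4.925e-02/-9.337e-01) = 40.813407
iter 3: u=1.075664  f(a)=+1.025e-04  f'(a)=-9.298e-01  a ← 40.813407 − (+1.025e-04/-9.298e-01) = 40.813518
iter 4: u=1.075661  f(a)=+4.467e-10  f'(a)=-9.298e-01  a ← 40.813518 − (+4.467e-10/-9.298e-01) = 40.813518
iter 5: u=1.075661  f(a)=+0.000e+00  f'(a)=-9.298e-01  a ← 40.813518 − (+0.000e+00/-9.298e-01) = 40.813518
converged: |Δa| < 1e-12 after 5 iterations
sag = a·(cosh(S/(2a)) − 1) = 40.813518·(cosh(1.075661) − 1) = 25.977843
T_max/T_min = cosh(S/(2a)) = 1.636501

a=40.814 sag=25.978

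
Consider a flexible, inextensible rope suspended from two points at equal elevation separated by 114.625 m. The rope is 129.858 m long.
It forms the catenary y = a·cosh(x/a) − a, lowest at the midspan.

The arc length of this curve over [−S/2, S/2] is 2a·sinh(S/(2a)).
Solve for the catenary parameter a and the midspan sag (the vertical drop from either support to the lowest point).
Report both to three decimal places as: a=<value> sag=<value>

seed: a₀ = √(S³/(24(L−S))) = √(114.625³/(24·15.233)) = 64.183099
iter 1: u=0.892953  f(a)=+6.190e-01  f'(a)=-5.136e-01  a ← 64.183099 − (+6.190e-01/-5.136e-01) = 65.388224
iter 2: u=0.876496  f(a)=+1.786e-02  f'(a)=-4.844e-01  a ← 65.388224 − (+1.786e-02/-4.844e-01) = 65.425105
iter 3: u=0.876002  f(a)=+1.586e-05  f'(a)=-4.835e-01  a ← 65.425105 − (+1.586e-05/-4.835e-01) = 65.425138
iter 4: u=0.876001  f(a)=+1.251e-11  f'(a)=-4.835e-01  a ← 65.425138 − (+1.251e-11/-4.835e-01) = 65.425138
converged: |Δa| < 1e-12 after 4 iterations
sag = a·(cosh(S/(2a)) − 1) = 65.425138·(cosh(0.876001) − 1) = 26.749825
T_max/T_min = cosh(S/(2a)) = 1.408862

a=65.425 sag=26.750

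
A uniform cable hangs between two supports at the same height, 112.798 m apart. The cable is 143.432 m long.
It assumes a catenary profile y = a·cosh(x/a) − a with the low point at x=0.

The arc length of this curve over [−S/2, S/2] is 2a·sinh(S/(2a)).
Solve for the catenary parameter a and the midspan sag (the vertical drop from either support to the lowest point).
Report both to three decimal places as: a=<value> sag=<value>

a=45.880 sag=39.256

seed: a₀ = √(S³/(24(L−S))) = √(112.798³/(24·30.634)) = 44.181924
iter 1: u=1.276518  f(a)=+2.595e+00  f'(a)=-1.626e+00  a ← 44.181924 − (+2.595e+00/-1.626e+00) = 45.777603
iter 2: u=1.232022  f(a)=+1.472e-01  f'(a)=-1.446e+00  a ← 45.777603 − (+1.472e-01/-1.446e+00) = 45.879371
iter 3: u=1.229289  f(a)=+5.368e-04  f'(a)=-1.436e+00  a ← 45.879371 − (+5.368e-04/-1.436e+00) = 45.879745
iter 4: u=1.229279  f(a)=+7.194e-09  f'(a)=-1.436e+00  a ← 45.879745 − (+7.194e-09/-1.436e+00) = 45.879745
iter 5: u=1.229279  f(a)=+0.000e+00  f'(a)=-1.436e+00  a ← 45.879745 − (+0.000e+00/-1.436e+00) = 45.879745
converged: |Δa| < 1e-12 after 5 iterations
sag = a·(cosh(S/(2a)) − 1) = 45.879745·(cosh(1.229279) − 1) = 39.256238
T_max/T_min = cosh(S/(2a)) = 1.855633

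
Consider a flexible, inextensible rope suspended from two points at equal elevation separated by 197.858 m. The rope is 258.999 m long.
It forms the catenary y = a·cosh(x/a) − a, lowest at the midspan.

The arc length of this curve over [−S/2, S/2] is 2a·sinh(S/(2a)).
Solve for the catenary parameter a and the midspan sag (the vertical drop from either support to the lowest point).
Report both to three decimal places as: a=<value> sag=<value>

a=75.807 sag=74.249

seed: a₀ = √(S³/(24(L−S))) = √(197.858³/(24·61.141)) = 72.653833
iter 1: u=1.361649  f(a)=+5.925e+00  f'(a)=-2.017e+00  a ← 72.653833 − (+5.925e+00/-2.017e+00) = 75.591964
iter 2: u=1.308724  f(a)=+3.784e-01  f'(a)=-1.766e+00  a ← 75.591964 − (+3.784e-01/-1.766e+00) = 75.806154
iter 3: u=1.305026  f(a)=+1.776e-03  f'(a)=-1.750e+00  a ← 75.806154 − (+1.776e-03/-1.750e+00) = 75.807169
iter 4: u=1.305009  f(a)=+3.952e-08  f'(a)=-1.750e+00  a ← 75.807169 − (+3.952e-08/-1.750e+00) = 75.807169
iter 5: u=1.305009  f(a)=+5.684e-14  f'(a)=-1.750e+00  a ← 75.807169 − (+5.684e-14/-1.750e+00) = 75.807169
converged: |Δa| < 1e-12 after 5 iterations
sag = a·(cosh(S/(2a)) − 1) = 75.807169·(cosh(1.305009) − 1) = 74.248979
T_max/T_min = cosh(S/(2a)) = 1.979445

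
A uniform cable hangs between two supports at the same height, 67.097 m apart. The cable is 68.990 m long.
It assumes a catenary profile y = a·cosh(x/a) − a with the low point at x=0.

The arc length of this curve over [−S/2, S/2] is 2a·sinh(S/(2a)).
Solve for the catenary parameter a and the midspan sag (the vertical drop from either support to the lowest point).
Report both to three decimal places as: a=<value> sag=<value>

a=81.883 sag=6.969

seed: a₀ = √(S³/(24(L−S))) = √(67.097³/(24·1.893)) = 81.540567
iter 1: u=0.411433  f(a)=+1.609e-02  f'(a)=-4.722e-02  a ← 81.540567 − (+1.609e-02/-4.722e-02) = 81.881233
iter 2: u=0.409721  f(a)=+1.014e-04  f'(a)=-4.663e-02  a ← 81.881233 − (+1.014e-04/-4.663e-02) = 81.883407
iter 3: u=0.409711  f(a)=+4.082e-09  f'(a)=-4.662e-02  a ← 81.883407 − (+4.082e-09/-4.662e-02) = 81.883408
iter 4: u=0.409711  f(a)=-1.421e-14  f'(a)=-4.662e-02  a ← 81.883408 − (-1.421e-14/-4.662e-02) = 81.883408
converged: |Δa| < 1e-12 after 4 iterations
sag = a·(cosh(S/(2a)) − 1) = 81.883408·(cosh(0.409711) − 1) = 6.969265
T_max/T_min = cosh(S/(2a)) = 1.085112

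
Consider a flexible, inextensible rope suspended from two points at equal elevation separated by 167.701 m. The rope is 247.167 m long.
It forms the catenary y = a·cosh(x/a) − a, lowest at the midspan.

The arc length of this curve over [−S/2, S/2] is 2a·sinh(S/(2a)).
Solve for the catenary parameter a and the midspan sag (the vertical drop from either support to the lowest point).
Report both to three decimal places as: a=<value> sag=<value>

a=52.937 sag=81.507

seed: a₀ = √(S³/(24(L−S))) = √(167.701³/(24·79.466)) = 49.728709
iter 1: u=1.686159  f(a)=+1.209e+01  f'(a)=-4.202e+00  a ← 49.728709 − (+1.209e+01/-4.202e+00) = 52.606513
iter 2: u=1.593919  f(a)=+1.129e+00  f'(a)=-3.451e+00  a ← 52.606513 − (+1.129e+00/-3.451e+00) = 52.933727
iter 3: u=1.584066  f(a)=+1.208e-02  f'(a)=-3.377e+00  a ← 52.933727 − (+1.208e-02/-3.377e+00) = 52.937305
iter 4: u=1.583959  f(a)=+1.417e-06  f'(a)=-3.376e+00  a ← 52.937305 − (+1.417e-06/-3.376e+00) = 52.937305
iter 5: u=1.583959  f(a)=+2.842e-14  f'(a)=-3.376e+00  a ← 52.937305 − (+2.842e-14/-3.376e+00) = 52.937305
converged: |Δa| < 1e-12 after 5 iterations
sag = a·(cosh(S/(2a)) − 1) = 52.937305·(cosh(1.583959) − 1) = 81.506883
T_max/T_min = cosh(S/(2a)) = 2.539687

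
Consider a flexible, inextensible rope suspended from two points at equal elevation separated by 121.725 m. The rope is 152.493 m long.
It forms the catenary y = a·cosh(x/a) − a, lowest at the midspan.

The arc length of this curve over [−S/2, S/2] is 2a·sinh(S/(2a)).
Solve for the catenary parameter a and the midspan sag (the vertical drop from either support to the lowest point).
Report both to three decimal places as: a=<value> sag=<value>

a=51.196 sag=40.644

seed: a₀ = √(S³/(24(L−S))) = √(121.725³/(24·30.768)) = 49.421329
iter 1: u=1.231503  f(a)=+2.419e+00  f'(a)=-1.444e+00  a ← 49.421329 − (+2.419e+00/-1.444e+00) = 51.096099
iter 2: u=1.191138  f(a)=+1.284e-01  f'(a)=-1.295e+00  a ← 51.096099 − (+1.284e-01/-1.295e+00) = 51.195271
iter 3: u=1.188830  f(a)=+4.067e-04  f'(a)=-1.287e+00  a ← 51.195271 − (+4.067e-04/-1.287e+00) = 51.195588
iter 4: u=1.188823  f(a)=+4.108e-09  f'(a)=-1.287e+00  a ← 51.195588 − (+4.108e-09/-1.287e+00) = 51.195588
iter 5: u=1.188823  f(a)=+0.000e+00  f'(a)=-1.287e+00  a ← 51.195588 − (+0.000e+00/-1.287e+00) = 51.195588
converged: |Δa| < 1e-12 after 5 iterations
sag = a·(cosh(S/(2a)) − 1) = 51.195588·(cosh(1.188823) − 1) = 40.644039
T_max/T_min = cosh(S/(2a)) = 1.793897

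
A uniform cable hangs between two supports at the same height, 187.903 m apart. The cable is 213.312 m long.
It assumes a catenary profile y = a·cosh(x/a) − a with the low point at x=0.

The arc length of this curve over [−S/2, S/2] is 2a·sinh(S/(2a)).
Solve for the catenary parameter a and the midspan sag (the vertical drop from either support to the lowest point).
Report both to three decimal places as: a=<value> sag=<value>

a=106.357 sag=44.266

seed: a₀ = √(S³/(24(L−S))) = √(187.903³/(24·25.409)) = 104.304048
iter 1: u=0.900746  f(a)=+1.051e+00  f'(a)=-5.279e-01  a ← 104.304048 − (+1.051e+00/-5.279e-01) = 106.294776
iter 2: u=0.883877  f(a)=+3.084e-02  f'(a)=-4.973e-01  a ← 106.294776 − (+3.084e-02/-4.973e-01) = 106.356789
iter 3: u=0.883362  f(a)=+2.834e-05  f'(a)=-4.964e-01  a ← 106.356789 − (+2.834e-05/-4.964e-01) = 106.356846
iter 4: u=0.883361  f(a)=+2.404e-11  f'(a)=-4.964e-01  a ← 106.356846 − (+2.404e-11/-4.964e-01) = 106.356846
converged: |Δa| < 1e-12 after 4 iterations
sag = a·(cosh(S/(2a)) − 1) = 106.356846·(cosh(0.883361) − 1) = 44.266130
T_max/T_min = cosh(S/(2a)) = 1.416204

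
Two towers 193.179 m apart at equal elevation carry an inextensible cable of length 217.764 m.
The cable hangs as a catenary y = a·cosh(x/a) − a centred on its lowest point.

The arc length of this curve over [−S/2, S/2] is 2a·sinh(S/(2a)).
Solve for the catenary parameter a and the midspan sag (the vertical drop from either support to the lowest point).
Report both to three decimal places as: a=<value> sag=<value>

a=112.586 sag=44.038

seed: a₀ = √(S³/(24(L−S))) = √(193.179³/(24·24.585)) = 110.534829
iter 1: u=0.873838  f(a)=+9.559e-01  f'(a)=-4.797e-01  a ← 110.534829 − (+9.559e-01/-4.797e-01) = 112.527336
iter 2: u=0.858365  f(a)=+2.646e-02  f'(a)=-4.535e-01  a ← 112.527336 − (+2.646e-02/-4.535e-01) = 112.585678
iter 3: u=0.857920  f(a)=+2.155e-05  f'(a)=-4.528e-01  a ← 112.585678 − (+2.155e-05/-4.528e-01) = 112.585725
iter 4: u=0.857920  f(a)=+1.432e-11  f'(a)=-4.528e-01  a ← 112.585725 − (+1.432e-11/-4.528e-01) = 112.585725
converged: |Δa| < 1e-12 after 4 iterations
sag = a·(cosh(S/(2a)) − 1) = 112.585725·(cosh(0.857920) − 1) = 44.037502
T_max/T_min = cosh(S/(2a)) = 1.391146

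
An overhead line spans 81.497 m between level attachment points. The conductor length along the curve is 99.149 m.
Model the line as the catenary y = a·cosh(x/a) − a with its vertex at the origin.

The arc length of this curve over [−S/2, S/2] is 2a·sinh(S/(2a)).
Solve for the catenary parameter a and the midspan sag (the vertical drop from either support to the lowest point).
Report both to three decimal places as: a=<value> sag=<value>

seed: a₀ = √(S³/(24(L−S))) = √(81.497³/(24·17.652)) = 35.744552
iter 1: u=1.139992  f(a)=+1.183e+00  f'(a)=-1.122e+00  a ← 35.744552 − (+1.183e+00/-1.122e+00) = 36.798926
iter 2: u=1.107329  f(a)=+5.437e-02  f'(a)=-1.021e+00  a ← 36.798926 − (+5.437e-02/-1.021e+00) = 36.852169
iter 3: u=1.105729  f(a)=+1.271e-04  f'(a)=-1.016e+00  a ← 36.852169 − (+1.271e-04/-1.016e+00) = 36.852294
iter 4: u=1.105725  f(a)=+6.974e-10  f'(a)=-1.016e+00  a ← 36.852294 − (+6.974e-10/-1.016e+00) = 36.852294
iter 5: u=1.105725  f(a)=+0.000e+00  f'(a)=-1.016e+00  a ← 36.852294 − (+0.000e+00/-1.016e+00) = 36.852294
converged: |Δa| < 1e-12 after 5 iterations
sag = a·(cosh(S/(2a)) − 1) = 36.852294·(cosh(1.105725) − 1) = 24.919242
T_max/T_min = cosh(S/(2a)) = 1.676192

a=36.852 sag=24.919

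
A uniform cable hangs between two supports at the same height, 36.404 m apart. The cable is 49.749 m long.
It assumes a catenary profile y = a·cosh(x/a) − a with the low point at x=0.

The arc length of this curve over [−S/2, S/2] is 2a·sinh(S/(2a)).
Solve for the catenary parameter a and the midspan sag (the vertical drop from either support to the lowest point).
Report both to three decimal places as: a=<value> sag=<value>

seed: a₀ = √(S³/(24(L−S))) = √(36.404³/(24·13.345)) = 12.273226
iter 1: u=1.483066  f(a)=+1.547e+00  f'(a)=-2.692e+00  a ← 12.273226 − (+1.547e+00/-2.692e+00) = 12.847817
iter 2: u=1.416739  f(a)=+1.153e-01  f'(a)=-2.305e+00  a ← 12.847817 − (+1.153e-01/-2.305e+00) = 12.897831
iter 3: u=1.411245  f(a)=+7.539e-04  f'(a)=-2.274e+00  a ← 12.897831 − (+7.539e-04/-2.274e+00) = 12.898163
iter 4: u=1.411209  f(a)=+3.271e-08  f'(a)=-2.274e+00  a ← 12.898163 − (+3.271e-08/-2.274e+00) = 12.898163
iter 5: u=1.411209  f(a)=-1.421e-14  f'(a)=-2.274e+00  a ← 12.898163 − (-1.421e-14/-2.274e+00) = 12.898163
converged: |Δa| < 1e-12 after 5 iterations
sag = a·(cosh(S/(2a)) − 1) = 12.898163·(cosh(1.411209) − 1) = 15.121533
T_max/T_min = cosh(S/(2a)) = 2.172379

a=12.898 sag=15.122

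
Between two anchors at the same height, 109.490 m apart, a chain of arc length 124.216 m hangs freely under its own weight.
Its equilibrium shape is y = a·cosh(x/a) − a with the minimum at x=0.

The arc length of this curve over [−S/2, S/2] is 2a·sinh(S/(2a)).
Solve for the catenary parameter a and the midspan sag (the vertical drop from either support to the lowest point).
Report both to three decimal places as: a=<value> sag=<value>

seed: a₀ = √(S³/(24(L−S))) = √(109.490³/(24·14.726)) = 60.941574
iter 1: u=0.898319  f(a)=+6.057e-01  f'(a)=-5.234e-01  a ← 60.941574 − (+6.057e-01/-5.234e-01) = 62.098807
iter 2: u=0.881579  f(a)=+1.768e-02  f'(a)=-4.933e-01  a ← 62.098807 − (+1.768e-02/-4.933e-01) = 62.134658
iter 3: u=0.881070  f(a)=+1.608e-05  f'(a)=-4.924e-01  a ← 62.134658 − (+1.608e-05/-4.924e-01) = 62.134691
iter 4: u=0.881070  f(a)=+1.332e-11  f'(a)=-4.924e-01  a ← 62.134691 − (+1.332e-11/-4.924e-01) = 62.134691
converged: |Δa| < 1e-12 after 4 iterations
sag = a·(cosh(S/(2a)) − 1) = 62.134691·(cosh(0.881070) − 1) = 25.718160
T_max/T_min = cosh(S/(2a)) = 1.413910

a=62.135 sag=25.718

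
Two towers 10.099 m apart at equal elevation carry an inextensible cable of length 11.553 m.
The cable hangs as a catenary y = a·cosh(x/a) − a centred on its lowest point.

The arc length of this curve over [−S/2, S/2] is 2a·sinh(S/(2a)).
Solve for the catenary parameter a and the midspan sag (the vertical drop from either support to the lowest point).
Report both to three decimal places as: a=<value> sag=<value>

seed: a₀ = √(S³/(24(L−S))) = √(10.099³/(24·1.454)) = 5.432875
iter 1: u=0.929434  f(a)=+6.411e-02  f'(a)=-5.829e-01  a ← 5.432875 − (+6.411e-02/-5.829e-01) = 5.542849
iter 2: u=0.910994  f(a)=+1.998e-03  f'(a)=-5.471e-01  a ← 5.542849 − (+1.998e-03/-5.471e-01) = 5.546502
iter 3: u=0.910394  f(a)=+2.080e-06  f'(a)=-5.460e-01  a ← 5.546502 − (+2.080e-06/-5.460e-01) = 5.546505
iter 4: u=0.910393  f(a)=+2.256e-12  f'(a)=-5.460e-01  a ← 5.546505 − (+2.256e-12/-5.460e-01) = 5.546505
converged: |Δa| < 1e-12 after 4 iterations
sag = a·(cosh(S/(2a)) − 1) = 5.546505·(cosh(0.910393) − 1) = 2.461720
T_max/T_min = cosh(S/(2a)) = 1.443833

a=5.547 sag=2.462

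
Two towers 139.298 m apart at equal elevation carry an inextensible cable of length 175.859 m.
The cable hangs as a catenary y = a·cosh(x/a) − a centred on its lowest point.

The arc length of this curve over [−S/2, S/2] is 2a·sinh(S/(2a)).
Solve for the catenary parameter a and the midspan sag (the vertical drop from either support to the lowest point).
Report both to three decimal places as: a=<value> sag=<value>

seed: a₀ = √(S³/(24(L−S))) = √(139.298³/(24·36.561)) = 55.501238
iter 1: u=1.254909  f(a)=+2.989e+00  f'(a)=-1.537e+00  a ← 55.501238 − (+2.989e+00/-1.537e+00) = 57.446058
iter 2: u=1.212424  f(a)=+1.643e-01  f'(a)=-1.372e+00  a ← 57.446058 − (+1.643e-01/-1.372e+00) = 57.565791
iter 3: u=1.209903  f(a)=+5.603e-04  f'(a)=-1.363e+00  a ← 57.565791 − (+5.603e-04/-1.363e+00) = 57.566202
iter 4: u=1.209894  f(a)=+6.565e-09  f'(a)=-1.363e+00  a ← 57.566202 − (+6.565e-09/-1.363e+00) = 57.566202
iter 5: u=1.209894  f(a)=+0.000e+00  f'(a)=-1.363e+00  a ← 57.566202 − (+0.000e+00/-1.363e+00) = 57.566202
converged: |Δa| < 1e-12 after 5 iterations
sag = a·(cosh(S/(2a)) − 1) = 57.566202·(cosh(1.209894) − 1) = 47.531203
T_max/T_min = cosh(S/(2a)) = 1.825679

a=57.566 sag=47.531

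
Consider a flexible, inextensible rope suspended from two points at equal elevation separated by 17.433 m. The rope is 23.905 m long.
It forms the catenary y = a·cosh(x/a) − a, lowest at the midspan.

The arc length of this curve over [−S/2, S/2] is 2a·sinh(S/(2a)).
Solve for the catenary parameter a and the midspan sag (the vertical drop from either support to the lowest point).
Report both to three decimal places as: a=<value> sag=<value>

seed: a₀ = √(S³/(24(L−S))) = √(17.433³/(24·6.472)) = 5.840275
iter 1: u=1.492481  f(a)=+7.603e-01  f'(a)=-2.751e+00  a ← 5.840275 − (+7.603e-01/-2.751e+00) = 6.116635
iter 2: u=1.425048  f(a)=+5.729e-02  f'(a)=-2.351e+00  a ← 6.116635 − (+5.729e-02/-2.351e+00) = 6.141009
iter 3: u=1.419392  f(a)=+3.840e-04  f'(a)=-2.319e+00  a ← 6.141009 − (+3.840e-04/-2.319e+00) = 6.141175
iter 4: u=1.419354  f(a)=+1.751e-08  f'(a)=-2.319e+00  a ← 6.141175 − (+1.751e-08/-2.319e+00) = 6.141175
iter 5: u=1.419354  f(a)=-3.553e-15  f'(a)=-2.319e+00  a ← 6.141175 − (-3.553e-15/-2.319e+00) = 6.141175
converged: |Δa| < 1e-12 after 5 iterations
sag = a·(cosh(S/(2a)) − 1) = 6.141175·(cosh(1.419354) − 1) = 7.296693
T_max/T_min = cosh(S/(2a)) = 2.188159

a=6.141 sag=7.297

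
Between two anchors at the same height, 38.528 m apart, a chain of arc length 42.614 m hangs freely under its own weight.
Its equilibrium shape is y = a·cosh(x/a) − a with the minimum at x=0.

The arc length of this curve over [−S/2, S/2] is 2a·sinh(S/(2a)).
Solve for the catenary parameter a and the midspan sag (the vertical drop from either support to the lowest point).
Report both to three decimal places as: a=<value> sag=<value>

a=24.525 sag=7.963

seed: a₀ = √(S³/(24(L−S))) = √(38.528³/(24·4.086)) = 24.149597
iter 1: u=0.797694  f(a)=+1.320e-01  f'(a)=-3.604e-01  a ← 24.149597 − (+1.320e-01/-3.604e-01) = 24.515801
iter 2: u=0.785779  f(a)=+3.062e-03  f'(a)=-3.439e-01  a ← 24.515801 − (+3.062e-03/-3.439e-01) = 24.524706
iter 3: u=0.785494  f(a)=+1.735e-06  f'(a)=-3.435e-01  a ← 24.524706 − (+1.735e-06/-3.435e-01) = 24.524711
iter 4: u=0.785493  f(a)=+5.613e-13  f'(a)=-3.435e-01  a ← 24.524711 − (+5.613e-13/-3.435e-01) = 24.524711
converged: |Δa| < 1e-12 after 4 iterations
sag = a·(cosh(S/(2a)) − 1) = 24.524711·(cosh(0.785493) − 1) = 7.962974
T_max/T_min = cosh(S/(2a)) = 1.324692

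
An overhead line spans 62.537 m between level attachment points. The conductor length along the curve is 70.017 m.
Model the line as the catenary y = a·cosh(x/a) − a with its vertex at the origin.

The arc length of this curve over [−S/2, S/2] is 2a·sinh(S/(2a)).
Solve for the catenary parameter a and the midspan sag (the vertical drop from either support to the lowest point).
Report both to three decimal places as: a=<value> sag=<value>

a=37.555 sag=13.787

seed: a₀ = √(S³/(24(L−S))) = √(62.537³/(24·7.480)) = 36.910433
iter 1: u=0.847145  f(a)=+2.730e-01  f'(a)=-4.351e-01  a ← 36.910433 − (+2.730e-01/-4.351e-01) = 37.537887
iter 2: u=0.832985  f(a)=+7.118e-03  f'(a)=-4.127e-01  a ← 37.537887 − (+7.118e-03/-4.127e-01) = 37.555133
iter 3: u=0.832603  f(a)=+5.124e-06  f'(a)=-4.121e-01  a ← 37.555133 − (+5.124e-06/-4.121e-01) = 37.555146
iter 4: u=0.832602  f(a)=+2.672e-12  f'(a)=-4.121e-01  a ← 37.555146 − (+2.672e-12/-4.121e-01) = 37.555146
converged: |Δa| < 1e-12 after 4 iterations
sag = a·(cosh(S/(2a)) − 1) = 37.555146·(cosh(0.832602) − 1) = 13.786689
T_max/T_min = cosh(S/(2a)) = 1.367105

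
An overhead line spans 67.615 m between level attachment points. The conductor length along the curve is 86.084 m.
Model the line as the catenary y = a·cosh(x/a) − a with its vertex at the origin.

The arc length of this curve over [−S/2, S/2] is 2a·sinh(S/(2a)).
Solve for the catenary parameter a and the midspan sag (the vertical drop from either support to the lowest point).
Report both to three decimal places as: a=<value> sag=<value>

a=27.428 sag=23.610

seed: a₀ = √(S³/(24(L−S))) = √(67.615³/(24·18.469)) = 26.408107
iter 1: u=1.280194  f(a)=+1.574e+00  f'(a)=-1.642e+00  a ← 26.408107 − (+1.574e+00/-1.642e+00) = 27.366720
iter 2: u=1.235351  f(a)=+8.976e-02  f'(a)=-1.459e+00  a ← 27.366720 − (+8.976e-02/-1.459e+00) = 27.428223
iter 3: u=1.232581  f(a)=+3.310e-04  f'(a)=-1.449e+00  a ← 27.428223 − (+3.310e-04/-1.449e+00) = 27.428452
iter 4: u=1.232570  f(a)=+4.538e-09  f'(a)=-1.449e+00  a ← 27.428452 − (+4.538e-09/-1.449e+00) = 27.428452
iter 5: u=1.232570  f(a)=+1.421e-14  f'(a)=-1.449e+00  a ← 27.428452 − (+1.421e-14/-1.449e+00) = 27.428452
converged: |Δa| < 1e-12 after 5 iterations
sag = a·(cosh(S/(2a)) − 1) = 27.428452·(cosh(1.232570) − 1) = 23.610100
T_max/T_min = cosh(S/(2a)) = 1.860789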